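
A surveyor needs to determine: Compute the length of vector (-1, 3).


|u| = sqrt((-1)^2 + 3^2) = sqrt(10) = 3.1623

3.1623


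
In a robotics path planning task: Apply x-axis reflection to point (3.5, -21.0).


Reflection over x-axis: (x,y) -> (x,-y)
(3.5, -21) -> (3.5, 21)

(3.5, 21)


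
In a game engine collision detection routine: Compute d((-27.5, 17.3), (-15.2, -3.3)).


dx=12.3, dy=-20.6
d^2 = 12.3^2 + (-20.6)^2 = 575.65
d = sqrt(575.65) = 23.9927

23.9927


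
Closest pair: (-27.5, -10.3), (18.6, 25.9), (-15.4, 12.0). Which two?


d(P0,P1) = 58.6144, d(P0,P2) = 25.3712, d(P1,P2) = 36.7316
Closest: P0 and P2

Closest pair: (-27.5, -10.3) and (-15.4, 12.0), distance = 25.3712


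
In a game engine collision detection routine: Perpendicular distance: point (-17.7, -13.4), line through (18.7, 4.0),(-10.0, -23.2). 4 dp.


|cross product| = 490.7
|line direction| = sqrt(1563.53) = 39.5415
Distance = 490.7/sqrt(1563.53) = 12.4097

12.4097


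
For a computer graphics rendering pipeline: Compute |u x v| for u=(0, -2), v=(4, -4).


|u x v| = |0*(-4) - (-2)*4|
= |0 - (-8)| = 8

8


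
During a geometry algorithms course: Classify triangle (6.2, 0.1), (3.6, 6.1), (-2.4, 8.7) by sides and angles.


Side lengths squared: AB^2=42.76, BC^2=42.76, CA^2=147.92
Sorted: [42.76, 42.76, 147.92]
By sides: Isosceles, By angles: Obtuse

Isosceles, Obtuse


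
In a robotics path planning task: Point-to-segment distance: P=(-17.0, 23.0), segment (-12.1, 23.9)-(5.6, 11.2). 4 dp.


Project P onto AB: t = 0 (clamped to [0,1])
Closest point on segment: (-12.1, 23.9)
Distance: 4.982

4.982


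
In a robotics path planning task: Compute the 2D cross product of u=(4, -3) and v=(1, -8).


u x v = u_x*v_y - u_y*v_x = 4*(-8) - (-3)*1
= (-32) - (-3) = -29

-29


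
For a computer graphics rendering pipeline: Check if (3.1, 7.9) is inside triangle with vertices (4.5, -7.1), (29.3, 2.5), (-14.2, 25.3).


Cross products: AB x AP = 385.44, BC x BP = 362.46, CA x CP = 235.14
All same sign? yes

Yes, inside


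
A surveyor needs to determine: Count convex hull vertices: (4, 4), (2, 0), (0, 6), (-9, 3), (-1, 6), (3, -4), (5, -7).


Convex hull vertices (CCW): (-9, 3), (5, -7), (4, 4), (0, 6), (-1, 6)
Count = 5

5


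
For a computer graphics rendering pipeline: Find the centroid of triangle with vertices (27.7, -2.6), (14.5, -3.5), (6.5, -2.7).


Centroid = ((x_A+x_B+x_C)/3, (y_A+y_B+y_C)/3)
= ((27.7+14.5+6.5)/3, ((-2.6)+(-3.5)+(-2.7))/3)
= (16.2333, -2.9333)

(16.2333, -2.9333)


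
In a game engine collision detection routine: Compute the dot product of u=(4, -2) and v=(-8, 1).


u . v = u_x*v_x + u_y*v_y = 4*(-8) + (-2)*1
= (-32) + (-2) = -34

-34


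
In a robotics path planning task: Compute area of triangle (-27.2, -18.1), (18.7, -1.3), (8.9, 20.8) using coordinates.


Area = |x_A(y_B-y_C) + x_B(y_C-y_A) + x_C(y_A-y_B)|/2
= |601.12 + 727.43 + (-149.52)|/2
= 1179.03/2 = 589.515

589.515


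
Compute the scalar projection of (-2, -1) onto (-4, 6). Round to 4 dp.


u.v = 2, |v| = sqrt(52) = 7.2111
Scalar projection = u.v / |v| = 2 / sqrt(52) = 0.2774

0.2774


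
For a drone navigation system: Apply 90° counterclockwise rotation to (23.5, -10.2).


90° CCW: (x,y) -> (-y, x)
(23.5,-10.2) -> (10.2, 23.5)

(10.2, 23.5)


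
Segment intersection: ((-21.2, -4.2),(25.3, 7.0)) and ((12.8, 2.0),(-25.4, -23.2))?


Cross products: d1=-619.96, d2=124, d3=-92.5, d4=-836.46
d1*d2 < 0 and d3*d4 < 0? no

No, they don't intersect


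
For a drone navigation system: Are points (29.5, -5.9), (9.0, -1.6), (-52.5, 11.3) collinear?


Cross product: (9-29.5)*(11.3-(-5.9)) - ((-1.6)-(-5.9))*((-52.5)-29.5)
= 0

Yes, collinear


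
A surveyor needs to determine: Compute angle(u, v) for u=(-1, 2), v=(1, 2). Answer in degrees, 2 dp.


u.v = 3, |u| = sqrt(5) = 2.2361, |v| = sqrt(5) = 2.2361
cos(theta) = u.v/(|u||v|) = 3/sqrt(25) = 0.6
theta = acos(0.6) = 53.13 degrees

53.13 degrees


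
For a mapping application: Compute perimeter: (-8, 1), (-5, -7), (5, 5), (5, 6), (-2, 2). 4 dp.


Sides: (-8, 1)->(-5, -7): sqrt(73) = 8.544004, (-5, -7)->(5, 5): sqrt(244) = 15.620499, (5, 5)->(5, 6): sqrt(1) = 1, (5, 6)->(-2, 2): sqrt(65) = 8.062258, (-2, 2)->(-8, 1): sqrt(37) = 6.082763
Sum = 39.309524
Perimeter = 39.3095

39.3095


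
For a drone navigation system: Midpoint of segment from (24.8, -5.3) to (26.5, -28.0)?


M = ((24.8+26.5)/2, ((-5.3)+(-28))/2)
= (25.65, -16.65)

(25.65, -16.65)


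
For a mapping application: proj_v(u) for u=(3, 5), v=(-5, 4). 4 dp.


u.v = 5, |v| = sqrt(41) = 6.4031
Scalar projection = u.v / |v| = 5 / sqrt(41) = 0.7809

0.7809


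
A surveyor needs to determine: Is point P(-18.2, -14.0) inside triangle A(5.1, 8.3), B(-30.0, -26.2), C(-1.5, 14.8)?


Cross products: AB x AP = -21.12, BC x BP = -136.1, CA x CP = -298.63
All same sign? yes

Yes, inside


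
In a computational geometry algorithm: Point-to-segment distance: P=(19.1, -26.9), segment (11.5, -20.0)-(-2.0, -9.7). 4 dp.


Project P onto AB: t = 0 (clamped to [0,1])
Closest point on segment: (11.5, -20)
Distance: 10.265

10.265


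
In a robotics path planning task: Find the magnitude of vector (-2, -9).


|u| = sqrt((-2)^2 + (-9)^2) = sqrt(85) = 9.2195

9.2195


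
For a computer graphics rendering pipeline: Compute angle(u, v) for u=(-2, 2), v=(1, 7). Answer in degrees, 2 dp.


u.v = 12, |u| = sqrt(8) = 2.8284, |v| = sqrt(50) = 7.0711
cos(theta) = u.v/(|u||v|) = 12/sqrt(400) = 0.6
theta = acos(0.6) = 53.13 degrees

53.13 degrees


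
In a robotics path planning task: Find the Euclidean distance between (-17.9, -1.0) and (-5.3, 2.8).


dx=12.6, dy=3.8
d^2 = 12.6^2 + 3.8^2 = 173.2
d = sqrt(173.2) = 13.1605

13.1605


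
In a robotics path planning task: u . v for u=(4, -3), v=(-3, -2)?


u . v = u_x*v_x + u_y*v_y = 4*(-3) + (-3)*(-2)
= (-12) + 6 = -6

-6


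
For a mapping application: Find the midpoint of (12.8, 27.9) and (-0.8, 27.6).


M = ((12.8+(-0.8))/2, (27.9+27.6)/2)
= (6, 27.75)

(6, 27.75)


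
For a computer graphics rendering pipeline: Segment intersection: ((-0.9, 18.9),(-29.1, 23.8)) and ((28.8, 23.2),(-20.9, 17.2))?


Cross products: d1=35.51, d2=-377.22, d3=-266.79, d4=145.94
d1*d2 < 0 and d3*d4 < 0? yes

Yes, they intersect


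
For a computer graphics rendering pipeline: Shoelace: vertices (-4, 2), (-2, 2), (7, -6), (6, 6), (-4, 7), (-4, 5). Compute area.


Shoelace sum: ((-4)*2 - (-2)*2) + ((-2)*(-6) - 7*2) + (7*6 - 6*(-6)) + (6*7 - (-4)*6) + ((-4)*5 - (-4)*7) + ((-4)*2 - (-4)*5)
= 158
Area = |158|/2 = 79

79


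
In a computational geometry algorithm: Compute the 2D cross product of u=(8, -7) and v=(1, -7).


u x v = u_x*v_y - u_y*v_x = 8*(-7) - (-7)*1
= (-56) - (-7) = -49

-49


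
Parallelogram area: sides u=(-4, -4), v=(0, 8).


|u x v| = |(-4)*8 - (-4)*0|
= |(-32) - 0| = 32

32


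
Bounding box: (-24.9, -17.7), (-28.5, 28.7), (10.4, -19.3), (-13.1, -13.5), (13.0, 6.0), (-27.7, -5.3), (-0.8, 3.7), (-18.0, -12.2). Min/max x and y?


x range: [-28.5, 13]
y range: [-19.3, 28.7]
Bounding box: (-28.5,-19.3) to (13,28.7)

(-28.5,-19.3) to (13,28.7)


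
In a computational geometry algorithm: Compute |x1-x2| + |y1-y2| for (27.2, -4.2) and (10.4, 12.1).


|27.2-10.4| + |(-4.2)-12.1| = 16.8 + 16.3 = 33.1

33.1


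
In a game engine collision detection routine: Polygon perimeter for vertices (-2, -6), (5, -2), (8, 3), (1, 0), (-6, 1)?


Sides: (-2, -6)->(5, -2): sqrt(65) = 8.062258, (5, -2)->(8, 3): sqrt(34) = 5.830952, (8, 3)->(1, 0): sqrt(58) = 7.615773, (1, 0)->(-6, 1): sqrt(50) = 7.071068, (-6, 1)->(-2, -6): sqrt(65) = 8.062258
Sum = 36.642309
Perimeter = 36.6423

36.6423


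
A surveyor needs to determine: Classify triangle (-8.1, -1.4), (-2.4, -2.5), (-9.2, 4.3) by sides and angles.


Side lengths squared: AB^2=33.7, BC^2=92.48, CA^2=33.7
Sorted: [33.7, 33.7, 92.48]
By sides: Isosceles, By angles: Obtuse

Isosceles, Obtuse


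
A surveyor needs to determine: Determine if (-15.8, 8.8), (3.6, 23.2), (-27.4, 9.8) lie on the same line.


Cross product: (3.6-(-15.8))*(9.8-8.8) - (23.2-8.8)*((-27.4)-(-15.8))
= 186.44

No, not collinear


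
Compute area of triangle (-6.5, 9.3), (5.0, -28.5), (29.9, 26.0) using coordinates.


Area = |x_A(y_B-y_C) + x_B(y_C-y_A) + x_C(y_A-y_B)|/2
= |354.25 + 83.5 + 1130.22|/2
= 1567.97/2 = 783.985

783.985


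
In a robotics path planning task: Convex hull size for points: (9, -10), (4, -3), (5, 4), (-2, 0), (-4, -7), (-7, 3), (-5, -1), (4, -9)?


Convex hull vertices (CCW): (-7, 3), (-4, -7), (4, -9), (9, -10), (5, 4)
Count = 5

5


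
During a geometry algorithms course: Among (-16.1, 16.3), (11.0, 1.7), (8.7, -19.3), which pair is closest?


d(P0,P1) = 30.7826, d(P0,P2) = 43.3866, d(P1,P2) = 21.1256
Closest: P1 and P2

Closest pair: (11.0, 1.7) and (8.7, -19.3), distance = 21.1256


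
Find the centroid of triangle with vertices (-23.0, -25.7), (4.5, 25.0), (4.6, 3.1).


Centroid = ((x_A+x_B+x_C)/3, (y_A+y_B+y_C)/3)
= (((-23)+4.5+4.6)/3, ((-25.7)+25+3.1)/3)
= (-4.6333, 0.8)

(-4.6333, 0.8)


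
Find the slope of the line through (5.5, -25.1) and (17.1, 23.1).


slope = (y2-y1)/(x2-x1) = (23.1-(-25.1))/(17.1-5.5) = 48.2/11.6 = 4.1552

4.1552


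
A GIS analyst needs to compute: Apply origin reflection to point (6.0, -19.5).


Reflection over origin: (x,y) -> (-x,-y)
(6, -19.5) -> (-6, 19.5)

(-6, 19.5)


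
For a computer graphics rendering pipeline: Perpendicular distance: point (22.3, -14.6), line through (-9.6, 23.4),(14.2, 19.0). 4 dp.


|cross product| = 764.04
|line direction| = sqrt(585.8) = 24.2033
Distance = 764.04/sqrt(585.8) = 31.5676

31.5676


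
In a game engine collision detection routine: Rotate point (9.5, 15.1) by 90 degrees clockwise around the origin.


90° CW: (x,y) -> (y, -x)
(9.5,15.1) -> (15.1, -9.5)

(15.1, -9.5)


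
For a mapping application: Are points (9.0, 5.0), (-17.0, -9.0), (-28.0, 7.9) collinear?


Cross product: ((-17)-9)*(7.9-5) - ((-9)-5)*((-28)-9)
= -593.4

No, not collinear


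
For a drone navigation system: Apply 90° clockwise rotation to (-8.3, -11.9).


90° CW: (x,y) -> (y, -x)
(-8.3,-11.9) -> (-11.9, 8.3)

(-11.9, 8.3)


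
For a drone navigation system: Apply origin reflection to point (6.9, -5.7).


Reflection over origin: (x,y) -> (-x,-y)
(6.9, -5.7) -> (-6.9, 5.7)

(-6.9, 5.7)


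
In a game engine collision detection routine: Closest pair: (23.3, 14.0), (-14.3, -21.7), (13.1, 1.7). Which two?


d(P0,P1) = 51.8483, d(P0,P2) = 15.979, d(P1,P2) = 36.0322
Closest: P0 and P2

Closest pair: (23.3, 14.0) and (13.1, 1.7), distance = 15.979


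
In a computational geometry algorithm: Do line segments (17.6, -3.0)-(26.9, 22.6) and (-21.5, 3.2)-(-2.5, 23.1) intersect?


Cross products: d1=-895.89, d2=-594.56, d3=1058.62, d4=757.29
d1*d2 < 0 and d3*d4 < 0? no

No, they don't intersect


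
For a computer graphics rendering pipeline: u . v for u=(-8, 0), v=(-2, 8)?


u . v = u_x*v_x + u_y*v_y = (-8)*(-2) + 0*8
= 16 + 0 = 16

16


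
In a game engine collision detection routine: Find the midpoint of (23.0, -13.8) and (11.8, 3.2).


M = ((23+11.8)/2, ((-13.8)+3.2)/2)
= (17.4, -5.3)

(17.4, -5.3)


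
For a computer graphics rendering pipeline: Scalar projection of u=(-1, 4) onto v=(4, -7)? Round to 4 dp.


u.v = -32, |v| = sqrt(65) = 8.0623
Scalar projection = u.v / |v| = -32 / sqrt(65) = -3.9691

-3.9691


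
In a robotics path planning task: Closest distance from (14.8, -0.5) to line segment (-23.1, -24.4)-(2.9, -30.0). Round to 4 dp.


Project P onto AB: t = 1 (clamped to [0,1])
Closest point on segment: (2.9, -30)
Distance: 31.8097

31.8097


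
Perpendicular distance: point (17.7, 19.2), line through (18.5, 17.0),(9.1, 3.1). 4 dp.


|cross product| = 31.8
|line direction| = sqrt(281.57) = 16.78
Distance = 31.8/sqrt(281.57) = 1.8951

1.8951


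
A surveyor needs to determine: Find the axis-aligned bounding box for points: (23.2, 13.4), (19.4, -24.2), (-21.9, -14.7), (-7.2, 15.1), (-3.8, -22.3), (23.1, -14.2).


x range: [-21.9, 23.2]
y range: [-24.2, 15.1]
Bounding box: (-21.9,-24.2) to (23.2,15.1)

(-21.9,-24.2) to (23.2,15.1)


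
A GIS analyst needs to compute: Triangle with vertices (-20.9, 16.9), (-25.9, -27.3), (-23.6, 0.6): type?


Side lengths squared: AB^2=1978.64, BC^2=783.7, CA^2=272.98
Sorted: [272.98, 783.7, 1978.64]
By sides: Scalene, By angles: Obtuse

Scalene, Obtuse


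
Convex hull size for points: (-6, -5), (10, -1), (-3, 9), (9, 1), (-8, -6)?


Convex hull vertices (CCW): (-8, -6), (10, -1), (9, 1), (-3, 9)
Count = 4

4


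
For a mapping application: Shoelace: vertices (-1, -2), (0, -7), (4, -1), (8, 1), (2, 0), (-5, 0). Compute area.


Shoelace sum: ((-1)*(-7) - 0*(-2)) + (0*(-1) - 4*(-7)) + (4*1 - 8*(-1)) + (8*0 - 2*1) + (2*0 - (-5)*0) + ((-5)*(-2) - (-1)*0)
= 55
Area = |55|/2 = 27.5

27.5


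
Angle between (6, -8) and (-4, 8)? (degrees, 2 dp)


u.v = -88, |u| = sqrt(100) = 10, |v| = sqrt(80) = 8.9443
cos(theta) = u.v/(|u||v|) = -88/sqrt(8000) = -0.98387
theta = acos(-0.98387) = 169.7 degrees

169.7 degrees


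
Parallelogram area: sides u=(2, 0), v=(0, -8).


|u x v| = |2*(-8) - 0*0|
= |(-16) - 0| = 16

16


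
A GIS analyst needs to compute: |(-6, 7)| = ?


|u| = sqrt((-6)^2 + 7^2) = sqrt(85) = 9.2195

9.2195


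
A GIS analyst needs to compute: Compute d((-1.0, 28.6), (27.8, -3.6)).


dx=28.8, dy=-32.2
d^2 = 28.8^2 + (-32.2)^2 = 1866.28
d = sqrt(1866.28) = 43.2005

43.2005


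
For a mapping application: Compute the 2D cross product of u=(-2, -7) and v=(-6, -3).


u x v = u_x*v_y - u_y*v_x = (-2)*(-3) - (-7)*(-6)
= 6 - 42 = -36

-36


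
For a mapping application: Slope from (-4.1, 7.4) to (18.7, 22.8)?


slope = (y2-y1)/(x2-x1) = (22.8-7.4)/(18.7-(-4.1)) = 15.4/22.8 = 0.6754

0.6754


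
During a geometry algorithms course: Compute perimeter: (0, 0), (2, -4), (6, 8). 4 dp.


Sides: (0, 0)->(2, -4): sqrt(20) = 4.472136, (2, -4)->(6, 8): sqrt(160) = 12.649111, (6, 8)->(0, 0): sqrt(100) = 10
Sum = 27.121247
Perimeter = 27.1212

27.1212


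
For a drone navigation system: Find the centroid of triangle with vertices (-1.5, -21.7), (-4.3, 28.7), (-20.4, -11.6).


Centroid = ((x_A+x_B+x_C)/3, (y_A+y_B+y_C)/3)
= (((-1.5)+(-4.3)+(-20.4))/3, ((-21.7)+28.7+(-11.6))/3)
= (-8.7333, -1.5333)

(-8.7333, -1.5333)


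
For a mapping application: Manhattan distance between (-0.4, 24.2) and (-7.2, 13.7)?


|(-0.4)-(-7.2)| + |24.2-13.7| = 6.8 + 10.5 = 17.3

17.3


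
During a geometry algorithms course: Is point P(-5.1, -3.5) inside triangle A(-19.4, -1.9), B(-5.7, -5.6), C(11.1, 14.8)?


Cross products: AB x AP = 30.99, BC x BP = 23.04, CA x CP = 287.61
All same sign? yes

Yes, inside


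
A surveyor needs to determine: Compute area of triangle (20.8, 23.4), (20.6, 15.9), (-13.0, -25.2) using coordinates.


Area = |x_A(y_B-y_C) + x_B(y_C-y_A) + x_C(y_A-y_B)|/2
= |854.88 + (-1001.16) + (-97.5)|/2
= 243.78/2 = 121.89

121.89


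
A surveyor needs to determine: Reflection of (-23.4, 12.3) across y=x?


Reflection over y=x: (x,y) -> (y,x)
(-23.4, 12.3) -> (12.3, -23.4)

(12.3, -23.4)


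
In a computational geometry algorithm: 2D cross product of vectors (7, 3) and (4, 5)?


u x v = u_x*v_y - u_y*v_x = 7*5 - 3*4
= 35 - 12 = 23

23


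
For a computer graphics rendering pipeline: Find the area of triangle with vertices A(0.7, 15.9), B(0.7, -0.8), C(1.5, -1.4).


Area = |x_A(y_B-y_C) + x_B(y_C-y_A) + x_C(y_A-y_B)|/2
= |0.42 + (-12.11) + 25.05|/2
= 13.36/2 = 6.68

6.68


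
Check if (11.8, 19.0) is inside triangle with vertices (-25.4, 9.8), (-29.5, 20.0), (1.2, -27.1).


Cross products: AB x AP = -417.16, BC x BP = 1914.53, CA x CP = -1617.4
All same sign? no

No, outside


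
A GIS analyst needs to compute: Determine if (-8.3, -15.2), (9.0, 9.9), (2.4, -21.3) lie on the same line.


Cross product: (9-(-8.3))*((-21.3)-(-15.2)) - (9.9-(-15.2))*(2.4-(-8.3))
= -374.1

No, not collinear


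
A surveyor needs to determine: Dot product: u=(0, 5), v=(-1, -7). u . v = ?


u . v = u_x*v_x + u_y*v_y = 0*(-1) + 5*(-7)
= 0 + (-35) = -35

-35


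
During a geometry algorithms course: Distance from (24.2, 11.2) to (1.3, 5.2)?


dx=-22.9, dy=-6
d^2 = (-22.9)^2 + (-6)^2 = 560.41
d = sqrt(560.41) = 23.673

23.673


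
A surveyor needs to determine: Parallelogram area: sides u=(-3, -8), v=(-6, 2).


|u x v| = |(-3)*2 - (-8)*(-6)|
= |(-6) - 48| = 54

54


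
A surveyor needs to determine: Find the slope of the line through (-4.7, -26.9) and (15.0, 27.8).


slope = (y2-y1)/(x2-x1) = (27.8-(-26.9))/(15-(-4.7)) = 54.7/19.7 = 2.7766

2.7766


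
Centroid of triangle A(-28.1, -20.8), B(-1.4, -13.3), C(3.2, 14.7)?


Centroid = ((x_A+x_B+x_C)/3, (y_A+y_B+y_C)/3)
= (((-28.1)+(-1.4)+3.2)/3, ((-20.8)+(-13.3)+14.7)/3)
= (-8.7667, -6.4667)

(-8.7667, -6.4667)


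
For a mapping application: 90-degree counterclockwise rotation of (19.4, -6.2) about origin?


90° CCW: (x,y) -> (-y, x)
(19.4,-6.2) -> (6.2, 19.4)

(6.2, 19.4)


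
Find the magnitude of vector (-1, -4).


|u| = sqrt((-1)^2 + (-4)^2) = sqrt(17) = 4.1231

4.1231


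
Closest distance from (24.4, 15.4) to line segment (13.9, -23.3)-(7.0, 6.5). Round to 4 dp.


Project P onto AB: t = 1 (clamped to [0,1])
Closest point on segment: (7, 6.5)
Distance: 19.5441

19.5441


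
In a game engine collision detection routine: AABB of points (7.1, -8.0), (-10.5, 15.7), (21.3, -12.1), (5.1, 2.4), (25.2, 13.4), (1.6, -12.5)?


x range: [-10.5, 25.2]
y range: [-12.5, 15.7]
Bounding box: (-10.5,-12.5) to (25.2,15.7)

(-10.5,-12.5) to (25.2,15.7)


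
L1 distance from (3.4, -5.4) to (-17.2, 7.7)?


|3.4-(-17.2)| + |(-5.4)-7.7| = 20.6 + 13.1 = 33.7

33.7


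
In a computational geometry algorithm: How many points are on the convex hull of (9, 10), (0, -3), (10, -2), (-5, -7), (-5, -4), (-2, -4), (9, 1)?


Convex hull vertices (CCW): (-5, -7), (10, -2), (9, 10), (-5, -4)
Count = 4

4


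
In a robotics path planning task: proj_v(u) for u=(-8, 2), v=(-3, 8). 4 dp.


u.v = 40, |v| = sqrt(73) = 8.544
Scalar projection = u.v / |v| = 40 / sqrt(73) = 4.6816

4.6816


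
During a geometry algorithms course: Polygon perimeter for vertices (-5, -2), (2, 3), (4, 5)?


Sides: (-5, -2)->(2, 3): sqrt(74) = 8.602325, (2, 3)->(4, 5): sqrt(8) = 2.828427, (4, 5)->(-5, -2): sqrt(130) = 11.401754
Sum = 22.832506
Perimeter = 22.8325

22.8325


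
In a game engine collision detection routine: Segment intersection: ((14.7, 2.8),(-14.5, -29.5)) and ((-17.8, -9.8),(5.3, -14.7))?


Cross products: d1=450.31, d2=-438.9, d3=-681.83, d4=207.38
d1*d2 < 0 and d3*d4 < 0? yes

Yes, they intersect


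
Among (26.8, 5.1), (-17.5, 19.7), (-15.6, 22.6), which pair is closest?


d(P0,P1) = 46.6439, d(P0,P2) = 45.8695, d(P1,P2) = 3.467
Closest: P1 and P2

Closest pair: (-17.5, 19.7) and (-15.6, 22.6), distance = 3.467


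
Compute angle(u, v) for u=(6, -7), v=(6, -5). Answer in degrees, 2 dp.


u.v = 71, |u| = sqrt(85) = 9.2195, |v| = sqrt(61) = 7.8102
cos(theta) = u.v/(|u||v|) = 71/sqrt(5185) = 0.986016
theta = acos(0.986016) = 9.59 degrees

9.59 degrees


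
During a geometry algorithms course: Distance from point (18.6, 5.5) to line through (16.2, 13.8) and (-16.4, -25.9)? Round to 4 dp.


|cross product| = 365.86
|line direction| = sqrt(2638.85) = 51.3697
Distance = 365.86/sqrt(2638.85) = 7.1221

7.1221


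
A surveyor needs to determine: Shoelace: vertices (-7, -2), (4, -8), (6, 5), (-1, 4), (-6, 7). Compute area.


Shoelace sum: ((-7)*(-8) - 4*(-2)) + (4*5 - 6*(-8)) + (6*4 - (-1)*5) + ((-1)*7 - (-6)*4) + ((-6)*(-2) - (-7)*7)
= 239
Area = |239|/2 = 119.5

119.5


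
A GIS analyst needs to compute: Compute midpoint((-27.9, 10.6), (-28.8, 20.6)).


M = (((-27.9)+(-28.8))/2, (10.6+20.6)/2)
= (-28.35, 15.6)

(-28.35, 15.6)


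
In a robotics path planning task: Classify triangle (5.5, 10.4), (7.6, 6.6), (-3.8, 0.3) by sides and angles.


Side lengths squared: AB^2=18.85, BC^2=169.65, CA^2=188.5
Sorted: [18.85, 169.65, 188.5]
By sides: Scalene, By angles: Right

Scalene, Right


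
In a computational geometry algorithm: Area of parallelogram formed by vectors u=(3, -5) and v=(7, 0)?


|u x v| = |3*0 - (-5)*7|
= |0 - (-35)| = 35

35


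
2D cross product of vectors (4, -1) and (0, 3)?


u x v = u_x*v_y - u_y*v_x = 4*3 - (-1)*0
= 12 - 0 = 12

12


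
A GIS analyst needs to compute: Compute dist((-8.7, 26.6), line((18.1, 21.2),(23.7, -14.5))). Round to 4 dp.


|cross product| = 926.52
|line direction| = sqrt(1305.85) = 36.1365
Distance = 926.52/sqrt(1305.85) = 25.6394

25.6394


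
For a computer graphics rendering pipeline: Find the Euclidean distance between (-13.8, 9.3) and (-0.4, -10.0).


dx=13.4, dy=-19.3
d^2 = 13.4^2 + (-19.3)^2 = 552.05
d = sqrt(552.05) = 23.4957

23.4957


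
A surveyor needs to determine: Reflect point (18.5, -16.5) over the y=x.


Reflection over y=x: (x,y) -> (y,x)
(18.5, -16.5) -> (-16.5, 18.5)

(-16.5, 18.5)


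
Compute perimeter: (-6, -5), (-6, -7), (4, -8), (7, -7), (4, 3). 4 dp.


Sides: (-6, -5)->(-6, -7): sqrt(4) = 2, (-6, -7)->(4, -8): sqrt(101) = 10.049876, (4, -8)->(7, -7): sqrt(10) = 3.162278, (7, -7)->(4, 3): sqrt(109) = 10.440307, (4, 3)->(-6, -5): sqrt(164) = 12.806248
Sum = 38.458709
Perimeter = 38.4587

38.4587


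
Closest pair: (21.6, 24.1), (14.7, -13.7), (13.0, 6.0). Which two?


d(P0,P1) = 38.4246, d(P0,P2) = 20.0392, d(P1,P2) = 19.7732
Closest: P1 and P2

Closest pair: (14.7, -13.7) and (13.0, 6.0), distance = 19.7732


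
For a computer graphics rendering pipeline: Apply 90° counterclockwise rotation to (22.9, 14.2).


90° CCW: (x,y) -> (-y, x)
(22.9,14.2) -> (-14.2, 22.9)

(-14.2, 22.9)


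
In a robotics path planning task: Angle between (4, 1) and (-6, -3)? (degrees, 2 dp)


u.v = -27, |u| = sqrt(17) = 4.1231, |v| = sqrt(45) = 6.7082
cos(theta) = u.v/(|u||v|) = -27/sqrt(765) = -0.976187
theta = acos(-0.976187) = 167.47 degrees

167.47 degrees


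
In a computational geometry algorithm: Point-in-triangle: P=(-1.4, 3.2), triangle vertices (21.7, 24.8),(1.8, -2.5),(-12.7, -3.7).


Cross products: AB x AP = -200.79, BC x BP = -86.49, CA x CP = -84.69
All same sign? yes

Yes, inside


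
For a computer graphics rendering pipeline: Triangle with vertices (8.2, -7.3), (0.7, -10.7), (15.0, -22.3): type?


Side lengths squared: AB^2=67.81, BC^2=339.05, CA^2=271.24
Sorted: [67.81, 271.24, 339.05]
By sides: Scalene, By angles: Right

Scalene, Right


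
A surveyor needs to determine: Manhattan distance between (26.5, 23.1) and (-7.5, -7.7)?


|26.5-(-7.5)| + |23.1-(-7.7)| = 34 + 30.8 = 64.8

64.8


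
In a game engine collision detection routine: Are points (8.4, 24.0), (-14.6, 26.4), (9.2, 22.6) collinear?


Cross product: ((-14.6)-8.4)*(22.6-24) - (26.4-24)*(9.2-8.4)
= 30.28

No, not collinear


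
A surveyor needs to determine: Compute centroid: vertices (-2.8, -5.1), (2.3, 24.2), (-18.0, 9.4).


Centroid = ((x_A+x_B+x_C)/3, (y_A+y_B+y_C)/3)
= (((-2.8)+2.3+(-18))/3, ((-5.1)+24.2+9.4)/3)
= (-6.1667, 9.5)

(-6.1667, 9.5)


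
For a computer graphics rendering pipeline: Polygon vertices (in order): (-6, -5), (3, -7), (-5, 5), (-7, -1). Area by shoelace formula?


Shoelace sum: ((-6)*(-7) - 3*(-5)) + (3*5 - (-5)*(-7)) + ((-5)*(-1) - (-7)*5) + ((-7)*(-5) - (-6)*(-1))
= 106
Area = |106|/2 = 53

53


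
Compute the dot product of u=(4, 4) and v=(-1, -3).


u . v = u_x*v_x + u_y*v_y = 4*(-1) + 4*(-3)
= (-4) + (-12) = -16

-16


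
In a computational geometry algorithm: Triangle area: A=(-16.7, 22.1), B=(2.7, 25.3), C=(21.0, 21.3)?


Area = |x_A(y_B-y_C) + x_B(y_C-y_A) + x_C(y_A-y_B)|/2
= |(-66.8) + (-2.16) + (-67.2)|/2
= 136.16/2 = 68.08

68.08


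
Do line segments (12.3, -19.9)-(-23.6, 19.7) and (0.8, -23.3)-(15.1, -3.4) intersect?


Cross products: d1=-180.23, d2=1100.46, d3=577.46, d4=-703.23
d1*d2 < 0 and d3*d4 < 0? yes

Yes, they intersect


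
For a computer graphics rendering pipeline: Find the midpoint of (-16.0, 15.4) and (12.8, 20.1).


M = (((-16)+12.8)/2, (15.4+20.1)/2)
= (-1.6, 17.75)

(-1.6, 17.75)


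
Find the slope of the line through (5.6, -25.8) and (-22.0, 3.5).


slope = (y2-y1)/(x2-x1) = (3.5-(-25.8))/((-22)-5.6) = 29.3/(-27.6) = -1.0616

-1.0616


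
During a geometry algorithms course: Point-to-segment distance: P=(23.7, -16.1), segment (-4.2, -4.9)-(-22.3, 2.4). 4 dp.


Project P onto AB: t = 0 (clamped to [0,1])
Closest point on segment: (-4.2, -4.9)
Distance: 30.0641

30.0641


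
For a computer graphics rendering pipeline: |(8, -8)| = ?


|u| = sqrt(8^2 + (-8)^2) = sqrt(128) = 11.3137

11.3137


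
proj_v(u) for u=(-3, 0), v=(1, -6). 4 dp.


u.v = -3, |v| = sqrt(37) = 6.0828
Scalar projection = u.v / |v| = -3 / sqrt(37) = -0.4932

-0.4932


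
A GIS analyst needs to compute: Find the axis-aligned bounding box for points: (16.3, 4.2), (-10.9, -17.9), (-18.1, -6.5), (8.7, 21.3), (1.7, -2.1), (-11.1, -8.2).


x range: [-18.1, 16.3]
y range: [-17.9, 21.3]
Bounding box: (-18.1,-17.9) to (16.3,21.3)

(-18.1,-17.9) to (16.3,21.3)


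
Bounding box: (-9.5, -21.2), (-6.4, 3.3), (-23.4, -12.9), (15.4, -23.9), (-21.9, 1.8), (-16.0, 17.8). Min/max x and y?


x range: [-23.4, 15.4]
y range: [-23.9, 17.8]
Bounding box: (-23.4,-23.9) to (15.4,17.8)

(-23.4,-23.9) to (15.4,17.8)


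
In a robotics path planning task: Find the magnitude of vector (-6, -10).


|u| = sqrt((-6)^2 + (-10)^2) = sqrt(136) = 11.6619

11.6619


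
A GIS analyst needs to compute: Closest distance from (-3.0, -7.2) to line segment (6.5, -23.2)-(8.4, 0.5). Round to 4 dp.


Project P onto AB: t = 0.6389 (clamped to [0,1])
Closest point on segment: (7.7138, -8.0589)
Distance: 10.7482

10.7482


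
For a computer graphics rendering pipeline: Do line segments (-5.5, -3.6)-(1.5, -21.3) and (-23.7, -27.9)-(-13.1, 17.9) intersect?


Cross products: d1=-575.98, d2=-1084.2, d3=-492.24, d4=15.98
d1*d2 < 0 and d3*d4 < 0? no

No, they don't intersect


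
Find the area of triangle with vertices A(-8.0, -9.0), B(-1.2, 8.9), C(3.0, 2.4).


Area = |x_A(y_B-y_C) + x_B(y_C-y_A) + x_C(y_A-y_B)|/2
= |(-52) + (-13.68) + (-53.7)|/2
= 119.38/2 = 59.69

59.69


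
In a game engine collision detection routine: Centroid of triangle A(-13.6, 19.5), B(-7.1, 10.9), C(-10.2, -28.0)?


Centroid = ((x_A+x_B+x_C)/3, (y_A+y_B+y_C)/3)
= (((-13.6)+(-7.1)+(-10.2))/3, (19.5+10.9+(-28))/3)
= (-10.3, 0.8)

(-10.3, 0.8)


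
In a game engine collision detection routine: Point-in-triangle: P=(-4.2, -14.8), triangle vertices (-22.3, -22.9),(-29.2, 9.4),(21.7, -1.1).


Cross products: AB x AP = -640.52, BC x BP = -969.28, CA x CP = 38.18
All same sign? no

No, outside


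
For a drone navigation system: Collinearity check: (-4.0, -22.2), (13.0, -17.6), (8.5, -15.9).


Cross product: (13-(-4))*((-15.9)-(-22.2)) - ((-17.6)-(-22.2))*(8.5-(-4))
= 49.6

No, not collinear


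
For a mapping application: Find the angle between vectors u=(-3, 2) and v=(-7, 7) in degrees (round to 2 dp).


u.v = 35, |u| = sqrt(13) = 3.6056, |v| = sqrt(98) = 9.8995
cos(theta) = u.v/(|u||v|) = 35/sqrt(1274) = 0.980581
theta = acos(0.980581) = 11.31 degrees

11.31 degrees


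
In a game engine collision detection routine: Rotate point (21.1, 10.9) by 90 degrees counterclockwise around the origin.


90° CCW: (x,y) -> (-y, x)
(21.1,10.9) -> (-10.9, 21.1)

(-10.9, 21.1)


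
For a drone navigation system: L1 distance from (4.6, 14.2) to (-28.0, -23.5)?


|4.6-(-28)| + |14.2-(-23.5)| = 32.6 + 37.7 = 70.3

70.3


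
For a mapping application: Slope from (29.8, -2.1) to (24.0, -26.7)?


slope = (y2-y1)/(x2-x1) = ((-26.7)-(-2.1))/(24-29.8) = (-24.6)/(-5.8) = 4.2414

4.2414


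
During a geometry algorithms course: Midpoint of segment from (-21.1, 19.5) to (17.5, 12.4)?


M = (((-21.1)+17.5)/2, (19.5+12.4)/2)
= (-1.8, 15.95)

(-1.8, 15.95)


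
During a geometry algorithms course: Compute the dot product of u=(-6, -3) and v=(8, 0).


u . v = u_x*v_x + u_y*v_y = (-6)*8 + (-3)*0
= (-48) + 0 = -48

-48


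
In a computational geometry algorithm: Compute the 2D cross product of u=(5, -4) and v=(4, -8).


u x v = u_x*v_y - u_y*v_x = 5*(-8) - (-4)*4
= (-40) - (-16) = -24

-24


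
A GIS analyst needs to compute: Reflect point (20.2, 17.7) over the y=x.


Reflection over y=x: (x,y) -> (y,x)
(20.2, 17.7) -> (17.7, 20.2)

(17.7, 20.2)


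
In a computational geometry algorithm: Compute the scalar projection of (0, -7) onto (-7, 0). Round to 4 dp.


u.v = 0, |v| = sqrt(49) = 7
Scalar projection = u.v / |v| = 0 / sqrt(49) = 0

0


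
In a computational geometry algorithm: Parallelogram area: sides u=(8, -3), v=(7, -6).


|u x v| = |8*(-6) - (-3)*7|
= |(-48) - (-21)| = 27

27


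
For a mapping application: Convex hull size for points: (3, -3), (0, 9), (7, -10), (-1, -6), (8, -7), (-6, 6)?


Convex hull vertices (CCW): (-6, 6), (-1, -6), (7, -10), (8, -7), (0, 9)
Count = 5

5


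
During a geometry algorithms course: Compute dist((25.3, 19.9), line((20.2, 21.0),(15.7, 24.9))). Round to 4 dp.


|cross product| = 14.94
|line direction| = sqrt(35.46) = 5.9548
Distance = 14.94/sqrt(35.46) = 2.5089

2.5089


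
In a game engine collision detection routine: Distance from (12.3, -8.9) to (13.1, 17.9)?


dx=0.8, dy=26.8
d^2 = 0.8^2 + 26.8^2 = 718.88
d = sqrt(718.88) = 26.8119

26.8119


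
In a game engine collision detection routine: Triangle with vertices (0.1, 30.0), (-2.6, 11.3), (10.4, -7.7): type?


Side lengths squared: AB^2=356.98, BC^2=530, CA^2=1527.38
Sorted: [356.98, 530, 1527.38]
By sides: Scalene, By angles: Obtuse

Scalene, Obtuse


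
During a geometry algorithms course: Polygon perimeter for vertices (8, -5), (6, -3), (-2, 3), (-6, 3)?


Sides: (8, -5)->(6, -3): sqrt(8) = 2.828427, (6, -3)->(-2, 3): sqrt(100) = 10, (-2, 3)->(-6, 3): sqrt(16) = 4, (-6, 3)->(8, -5): sqrt(260) = 16.124515
Sum = 32.952942
Perimeter = 32.9529

32.9529


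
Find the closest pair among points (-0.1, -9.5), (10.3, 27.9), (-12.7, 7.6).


d(P0,P1) = 38.8191, d(P0,P2) = 21.2408, d(P1,P2) = 30.6772
Closest: P0 and P2

Closest pair: (-0.1, -9.5) and (-12.7, 7.6), distance = 21.2408


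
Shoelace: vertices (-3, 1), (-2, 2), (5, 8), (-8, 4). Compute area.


Shoelace sum: ((-3)*2 - (-2)*1) + ((-2)*8 - 5*2) + (5*4 - (-8)*8) + ((-8)*1 - (-3)*4)
= 58
Area = |58|/2 = 29

29


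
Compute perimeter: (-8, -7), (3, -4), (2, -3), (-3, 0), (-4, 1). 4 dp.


Sides: (-8, -7)->(3, -4): sqrt(130) = 11.401754, (3, -4)->(2, -3): sqrt(2) = 1.414214, (2, -3)->(-3, 0): sqrt(34) = 5.830952, (-3, 0)->(-4, 1): sqrt(2) = 1.414214, (-4, 1)->(-8, -7): sqrt(80) = 8.944272
Sum = 29.005406
Perimeter = 29.0054

29.0054


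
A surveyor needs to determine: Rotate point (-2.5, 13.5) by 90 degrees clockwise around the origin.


90° CW: (x,y) -> (y, -x)
(-2.5,13.5) -> (13.5, 2.5)

(13.5, 2.5)


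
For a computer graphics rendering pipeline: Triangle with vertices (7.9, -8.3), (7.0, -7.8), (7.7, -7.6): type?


Side lengths squared: AB^2=1.06, BC^2=0.53, CA^2=0.53
Sorted: [0.53, 0.53, 1.06]
By sides: Isosceles, By angles: Right

Isosceles, Right


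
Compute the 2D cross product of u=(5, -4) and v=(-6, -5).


u x v = u_x*v_y - u_y*v_x = 5*(-5) - (-4)*(-6)
= (-25) - 24 = -49

-49


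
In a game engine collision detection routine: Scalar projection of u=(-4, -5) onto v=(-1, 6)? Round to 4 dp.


u.v = -26, |v| = sqrt(37) = 6.0828
Scalar projection = u.v / |v| = -26 / sqrt(37) = -4.2744

-4.2744


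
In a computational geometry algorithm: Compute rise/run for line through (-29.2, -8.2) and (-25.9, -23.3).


slope = (y2-y1)/(x2-x1) = ((-23.3)-(-8.2))/((-25.9)-(-29.2)) = (-15.1)/3.3 = -4.5758

-4.5758


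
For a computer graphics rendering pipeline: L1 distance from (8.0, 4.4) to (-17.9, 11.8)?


|8-(-17.9)| + |4.4-11.8| = 25.9 + 7.4 = 33.3

33.3


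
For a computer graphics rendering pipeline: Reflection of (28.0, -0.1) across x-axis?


Reflection over x-axis: (x,y) -> (x,-y)
(28, -0.1) -> (28, 0.1)

(28, 0.1)


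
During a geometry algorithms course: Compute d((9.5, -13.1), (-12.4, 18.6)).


dx=-21.9, dy=31.7
d^2 = (-21.9)^2 + 31.7^2 = 1484.5
d = sqrt(1484.5) = 38.5292

38.5292


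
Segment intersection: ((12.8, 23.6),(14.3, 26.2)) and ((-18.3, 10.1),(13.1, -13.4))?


Cross products: d1=1154.75, d2=1271.64, d3=60.61, d4=-56.28
d1*d2 < 0 and d3*d4 < 0? no

No, they don't intersect


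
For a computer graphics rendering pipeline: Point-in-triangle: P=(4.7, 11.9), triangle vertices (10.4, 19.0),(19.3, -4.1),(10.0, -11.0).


Cross products: AB x AP = -194.86, BC x BP = -249.54, CA x CP = 168.16
All same sign? no

No, outside


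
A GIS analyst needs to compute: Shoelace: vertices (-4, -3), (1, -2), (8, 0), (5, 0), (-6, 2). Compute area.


Shoelace sum: ((-4)*(-2) - 1*(-3)) + (1*0 - 8*(-2)) + (8*0 - 5*0) + (5*2 - (-6)*0) + ((-6)*(-3) - (-4)*2)
= 63
Area = |63|/2 = 31.5

31.5


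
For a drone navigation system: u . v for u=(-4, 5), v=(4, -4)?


u . v = u_x*v_x + u_y*v_y = (-4)*4 + 5*(-4)
= (-16) + (-20) = -36

-36


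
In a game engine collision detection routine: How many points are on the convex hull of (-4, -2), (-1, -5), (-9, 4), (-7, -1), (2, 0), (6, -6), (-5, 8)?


Convex hull vertices (CCW): (-9, 4), (-7, -1), (-1, -5), (6, -6), (2, 0), (-5, 8)
Count = 6

6


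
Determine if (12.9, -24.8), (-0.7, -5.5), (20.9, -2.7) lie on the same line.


Cross product: ((-0.7)-12.9)*((-2.7)-(-24.8)) - ((-5.5)-(-24.8))*(20.9-12.9)
= -454.96

No, not collinear


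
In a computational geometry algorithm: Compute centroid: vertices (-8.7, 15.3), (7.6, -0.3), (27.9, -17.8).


Centroid = ((x_A+x_B+x_C)/3, (y_A+y_B+y_C)/3)
= (((-8.7)+7.6+27.9)/3, (15.3+(-0.3)+(-17.8))/3)
= (8.9333, -0.9333)

(8.9333, -0.9333)


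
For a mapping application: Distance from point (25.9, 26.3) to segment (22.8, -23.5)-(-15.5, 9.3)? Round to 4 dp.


Project P onto AB: t = 0.5957 (clamped to [0,1])
Closest point on segment: (-0.0154, -3.961)
Distance: 39.8414

39.8414


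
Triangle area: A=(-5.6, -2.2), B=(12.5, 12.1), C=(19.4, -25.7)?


Area = |x_A(y_B-y_C) + x_B(y_C-y_A) + x_C(y_A-y_B)|/2
= |(-211.68) + (-293.75) + (-277.42)|/2
= 782.85/2 = 391.425

391.425


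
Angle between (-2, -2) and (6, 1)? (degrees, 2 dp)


u.v = -14, |u| = sqrt(8) = 2.8284, |v| = sqrt(37) = 6.0828
cos(theta) = u.v/(|u||v|) = -14/sqrt(296) = -0.813733
theta = acos(-0.813733) = 144.46 degrees

144.46 degrees


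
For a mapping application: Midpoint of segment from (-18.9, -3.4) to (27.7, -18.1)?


M = (((-18.9)+27.7)/2, ((-3.4)+(-18.1))/2)
= (4.4, -10.75)

(4.4, -10.75)


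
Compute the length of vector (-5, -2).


|u| = sqrt((-5)^2 + (-2)^2) = sqrt(29) = 5.3852

5.3852


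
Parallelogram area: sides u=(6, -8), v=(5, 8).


|u x v| = |6*8 - (-8)*5|
= |48 - (-40)| = 88

88


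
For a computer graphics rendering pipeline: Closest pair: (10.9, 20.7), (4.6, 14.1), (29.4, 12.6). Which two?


d(P0,P1) = 9.1241, d(P0,P2) = 20.1955, d(P1,P2) = 24.8453
Closest: P0 and P1

Closest pair: (10.9, 20.7) and (4.6, 14.1), distance = 9.1241


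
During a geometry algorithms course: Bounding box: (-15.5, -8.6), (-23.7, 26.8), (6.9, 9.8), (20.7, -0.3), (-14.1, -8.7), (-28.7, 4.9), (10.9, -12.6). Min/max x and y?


x range: [-28.7, 20.7]
y range: [-12.6, 26.8]
Bounding box: (-28.7,-12.6) to (20.7,26.8)

(-28.7,-12.6) to (20.7,26.8)


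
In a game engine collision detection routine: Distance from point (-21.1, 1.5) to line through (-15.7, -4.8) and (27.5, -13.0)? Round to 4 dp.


|cross product| = 227.88
|line direction| = sqrt(1933.48) = 43.9714
Distance = 227.88/sqrt(1933.48) = 5.1825

5.1825


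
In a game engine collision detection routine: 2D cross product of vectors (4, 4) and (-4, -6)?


u x v = u_x*v_y - u_y*v_x = 4*(-6) - 4*(-4)
= (-24) - (-16) = -8

-8


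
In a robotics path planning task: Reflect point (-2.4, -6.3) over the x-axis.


Reflection over x-axis: (x,y) -> (x,-y)
(-2.4, -6.3) -> (-2.4, 6.3)

(-2.4, 6.3)


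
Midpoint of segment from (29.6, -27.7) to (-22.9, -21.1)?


M = ((29.6+(-22.9))/2, ((-27.7)+(-21.1))/2)
= (3.35, -24.4)

(3.35, -24.4)


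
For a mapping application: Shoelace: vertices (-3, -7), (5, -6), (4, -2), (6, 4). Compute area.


Shoelace sum: ((-3)*(-6) - 5*(-7)) + (5*(-2) - 4*(-6)) + (4*4 - 6*(-2)) + (6*(-7) - (-3)*4)
= 65
Area = |65|/2 = 32.5

32.5


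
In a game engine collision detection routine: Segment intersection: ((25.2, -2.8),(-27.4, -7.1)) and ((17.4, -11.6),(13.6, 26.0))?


Cross products: d1=-326.72, d2=1667.38, d3=429.34, d4=-1564.76
d1*d2 < 0 and d3*d4 < 0? yes

Yes, they intersect


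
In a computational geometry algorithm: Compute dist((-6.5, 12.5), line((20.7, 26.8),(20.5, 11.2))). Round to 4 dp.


|cross product| = 421.46
|line direction| = sqrt(243.4) = 15.6013
Distance = 421.46/sqrt(243.4) = 27.0144

27.0144


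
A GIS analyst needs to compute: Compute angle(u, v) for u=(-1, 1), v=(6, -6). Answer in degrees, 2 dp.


u.v = -12, |u| = sqrt(2) = 1.4142, |v| = sqrt(72) = 8.4853
cos(theta) = u.v/(|u||v|) = -12/sqrt(144) = -1
theta = acos(-1) = 180 degrees

180 degrees


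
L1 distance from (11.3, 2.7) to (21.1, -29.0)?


|11.3-21.1| + |2.7-(-29)| = 9.8 + 31.7 = 41.5

41.5


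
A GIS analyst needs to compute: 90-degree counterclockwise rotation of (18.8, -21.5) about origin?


90° CCW: (x,y) -> (-y, x)
(18.8,-21.5) -> (21.5, 18.8)

(21.5, 18.8)


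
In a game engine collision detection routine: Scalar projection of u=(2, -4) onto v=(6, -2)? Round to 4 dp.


u.v = 20, |v| = sqrt(40) = 6.3246
Scalar projection = u.v / |v| = 20 / sqrt(40) = 3.1623

3.1623


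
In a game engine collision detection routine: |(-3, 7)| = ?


|u| = sqrt((-3)^2 + 7^2) = sqrt(58) = 7.6158

7.6158


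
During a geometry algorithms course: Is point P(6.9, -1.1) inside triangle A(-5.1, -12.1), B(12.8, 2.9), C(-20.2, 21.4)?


Cross products: AB x AP = 16.9, BC x BP = 241.15, CA x CP = 568.1
All same sign? yes

Yes, inside


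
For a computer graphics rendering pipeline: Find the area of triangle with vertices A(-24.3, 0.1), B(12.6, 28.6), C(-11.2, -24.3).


Area = |x_A(y_B-y_C) + x_B(y_C-y_A) + x_C(y_A-y_B)|/2
= |(-1285.47) + (-307.44) + 319.2|/2
= 1273.71/2 = 636.855

636.855


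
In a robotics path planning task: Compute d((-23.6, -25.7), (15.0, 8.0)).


dx=38.6, dy=33.7
d^2 = 38.6^2 + 33.7^2 = 2625.65
d = sqrt(2625.65) = 51.2411

51.2411


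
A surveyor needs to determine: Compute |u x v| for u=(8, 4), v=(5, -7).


|u x v| = |8*(-7) - 4*5|
= |(-56) - 20| = 76

76


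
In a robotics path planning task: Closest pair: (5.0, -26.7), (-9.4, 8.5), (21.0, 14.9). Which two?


d(P0,P1) = 38.0316, d(P0,P2) = 44.5708, d(P1,P2) = 31.0664
Closest: P1 and P2

Closest pair: (-9.4, 8.5) and (21.0, 14.9), distance = 31.0664


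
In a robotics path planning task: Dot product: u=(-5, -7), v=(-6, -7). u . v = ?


u . v = u_x*v_x + u_y*v_y = (-5)*(-6) + (-7)*(-7)
= 30 + 49 = 79

79


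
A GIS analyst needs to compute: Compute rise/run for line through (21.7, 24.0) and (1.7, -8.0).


slope = (y2-y1)/(x2-x1) = ((-8)-24)/(1.7-21.7) = (-32)/(-20) = 1.6

1.6


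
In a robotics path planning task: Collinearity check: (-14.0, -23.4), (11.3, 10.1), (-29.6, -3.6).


Cross product: (11.3-(-14))*((-3.6)-(-23.4)) - (10.1-(-23.4))*((-29.6)-(-14))
= 1023.54

No, not collinear
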